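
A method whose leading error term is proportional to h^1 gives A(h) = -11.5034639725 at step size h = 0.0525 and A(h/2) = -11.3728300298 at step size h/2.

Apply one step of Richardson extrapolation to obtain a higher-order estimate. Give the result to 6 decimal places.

Leading term ∝ h^1; use weight 2 = 2^1.
Top: 2(-11.3728300298) − (-11.5034639725) = -11.2421960871
Denominator 2 − 1 = 1.
So the Richardson estimate is -11.2421960871.

-11.242196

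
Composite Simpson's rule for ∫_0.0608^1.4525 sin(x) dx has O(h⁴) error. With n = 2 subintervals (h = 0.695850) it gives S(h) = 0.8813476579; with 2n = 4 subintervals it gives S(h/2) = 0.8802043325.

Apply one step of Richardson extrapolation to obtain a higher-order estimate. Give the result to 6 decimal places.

Order 4 gives 2^r = 16 and 2^r − 1 = 15.
A(h/2) − A(h) = 0.8802043325 − 0.8813476579 = -0.0011433254
Correction (A(h/2) − A(h))/(16 − 1) = (-0.0011433254)/15 = -0.0000762217
R = 0.8802043325 − 0.0000762217 = 0.8801281108

0.880128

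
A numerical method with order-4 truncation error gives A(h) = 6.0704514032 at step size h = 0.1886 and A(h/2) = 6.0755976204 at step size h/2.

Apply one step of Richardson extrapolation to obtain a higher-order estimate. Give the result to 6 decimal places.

6.075941

Method order is 4; weight 2^4 = 16.
Weighted: 97.2095619264 − 6.0704514032 = 91.1391105232
Divide by 2^4 − 1 = 15.
Result: 6.0759407015
Shift from A(h/2): +0.0003430811.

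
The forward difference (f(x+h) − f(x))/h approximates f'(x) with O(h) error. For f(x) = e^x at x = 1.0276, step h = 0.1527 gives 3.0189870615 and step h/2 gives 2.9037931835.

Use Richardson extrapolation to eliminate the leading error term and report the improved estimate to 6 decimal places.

2.788599

Error is O(h^1); halving h shrinks it by 2^1 = 2.
2*2.9037931835 = 5.8075863670; 5.8075863670 − 3.0189870615 = 2.7885993055
(2*2.9037931835 − 3.0189870615)/(2 − 1) = 2.7885993055
Shift from A(h/2): −0.1151938780.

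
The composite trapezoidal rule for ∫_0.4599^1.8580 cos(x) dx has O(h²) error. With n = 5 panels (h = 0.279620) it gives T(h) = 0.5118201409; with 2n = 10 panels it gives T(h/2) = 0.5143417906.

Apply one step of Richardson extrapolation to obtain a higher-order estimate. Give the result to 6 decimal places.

0.515182

Leading term ∝ h^2; use weight 4 = 2^2.
4*0.5143417906 = 2.0573671624; 2.0573671624 − 0.5118201409 = 1.5455470215
Extrapolated: 1.5455470215 / 3 = 0.5151823405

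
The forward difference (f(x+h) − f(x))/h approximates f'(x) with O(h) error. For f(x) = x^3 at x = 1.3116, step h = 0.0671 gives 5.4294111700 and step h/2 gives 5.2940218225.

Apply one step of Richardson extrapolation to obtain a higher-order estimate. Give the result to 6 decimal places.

Method order is 1; weight 2^1 = 2.
Numerator 2×A(h/2) − A(h) = 2×5.2940218225 − 5.4294111700 = 5.1586324750
Denominator 2 − 1 = 1.
Result: 5.1586324750
Shift from A(h/2): −0.1353893475.

5.158632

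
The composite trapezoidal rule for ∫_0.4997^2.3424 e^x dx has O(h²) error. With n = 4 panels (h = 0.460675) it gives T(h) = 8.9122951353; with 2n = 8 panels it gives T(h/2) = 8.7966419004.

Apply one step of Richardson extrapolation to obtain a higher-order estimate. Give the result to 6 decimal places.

8.758091

Leading term ∝ h^2; use weight 4 = 2^2.
4 × 8.7966419004 = 35.1865676016; 35.1865676016 − 8.9122951353 = 26.2742724663
Divide by 2^2 − 1 = 3.
26.2742724663 ÷ 3 = 8.7580908221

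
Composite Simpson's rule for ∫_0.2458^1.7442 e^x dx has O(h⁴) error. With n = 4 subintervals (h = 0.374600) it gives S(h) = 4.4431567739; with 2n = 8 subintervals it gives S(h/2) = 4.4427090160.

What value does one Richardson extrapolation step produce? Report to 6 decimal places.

4.442679

Error is O(h^4); halving h shrinks it by 2^4 = 16.
A(h/2) − A(h) = 4.4427090160 − 4.4431567739 = -0.0004477579
Correction (A(h/2) − A(h))/(16 − 1) = (-0.0004477579)/15 = -0.0000298505
R = 4.4427090160 − 0.0000298505 = 4.4426791655
Correction |R − A(h/2)| = 2.985e-05; gap |A(h/2) − A(h)| = 4.478e-04.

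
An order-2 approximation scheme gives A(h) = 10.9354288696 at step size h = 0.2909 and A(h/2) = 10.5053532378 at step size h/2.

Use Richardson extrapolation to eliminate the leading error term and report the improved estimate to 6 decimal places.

10.361995

r = 2: numerator weight 4, denominator 3.
Top: 4(10.5053532378) − (10.9354288696) = 31.0859840816
Denominator 4 − 1 = 3.
So the Richardson estimate is 10.3619946939.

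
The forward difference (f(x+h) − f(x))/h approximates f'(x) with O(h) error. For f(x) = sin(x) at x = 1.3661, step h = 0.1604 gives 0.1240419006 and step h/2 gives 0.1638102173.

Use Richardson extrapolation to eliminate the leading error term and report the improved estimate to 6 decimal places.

0.203579

The method has order 1: 2^1 = 2.
2^1*A(h/2) = 0.3276204346; minus A(h) gives 0.2035785340.
R = 0.2035785340/1 = 0.2035785340
Gap between inputs: 3.977e-02; correction applied: +0.0397683167.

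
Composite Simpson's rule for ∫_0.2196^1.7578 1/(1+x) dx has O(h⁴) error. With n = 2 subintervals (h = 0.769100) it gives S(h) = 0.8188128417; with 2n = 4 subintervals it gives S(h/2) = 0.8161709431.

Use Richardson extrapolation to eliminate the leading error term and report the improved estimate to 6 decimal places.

Error is O(h^4); halving h shrinks it by 2^4 = 16.
16*0.8161709431 = 13.0587350896; subtract 0.8188128417 → 12.2399222479
R = 12.2399222479/15 = 0.8159948165

0.815995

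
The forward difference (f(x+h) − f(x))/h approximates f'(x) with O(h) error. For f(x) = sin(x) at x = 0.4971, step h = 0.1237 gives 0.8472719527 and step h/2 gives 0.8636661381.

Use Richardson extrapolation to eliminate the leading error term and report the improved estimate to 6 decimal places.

Error is O(h^1); halving h shrinks it by 2^1 = 2.
2*0.8636661381 = 1.7273322762; 1.7273322762 − 0.8472719527 = 0.8800603235
Divide by 2^1 − 1 = 1.
0.8800603235 ÷ 1 = 0.8800603235
Correction |R − A(h/2)| = 1.639e-02; gap |A(h/2) − A(h)| = 1.639e-02.

0.880060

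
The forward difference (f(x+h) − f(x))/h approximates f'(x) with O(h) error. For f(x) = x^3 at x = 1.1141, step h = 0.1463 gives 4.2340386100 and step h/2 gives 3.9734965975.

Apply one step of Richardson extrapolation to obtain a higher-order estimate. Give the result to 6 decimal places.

3.712955

The method has order 1: 2^1 = 2.
Difference of the inputs: 3.9734965975 − 4.2340386100 = -0.2605420125
Correction (A(h/2) − A(h))/(2 − 1) = (-0.2605420125)/1 = -0.2605420125
R = A(h/2) + (A(h/2) − A(h))/1 = 3.9734965975 − 0.2605420125 = 3.7129545850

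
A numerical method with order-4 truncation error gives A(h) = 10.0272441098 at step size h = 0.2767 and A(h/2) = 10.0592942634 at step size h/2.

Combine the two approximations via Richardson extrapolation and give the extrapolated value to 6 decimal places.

Method order is 4; weight 2^4 = 16.
Weighted: 160.9487082144 − 10.0272441098 = 150.9214641046
Denominator 16 − 1 = 15.
Extrapolated: 150.9214641046 / 15 = 10.0614309403

10.061431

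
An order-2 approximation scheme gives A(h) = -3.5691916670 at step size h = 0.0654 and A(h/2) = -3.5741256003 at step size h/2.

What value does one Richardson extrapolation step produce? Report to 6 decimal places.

Leading term ∝ h^2; use weight 4 = 2^2.
Difference of the inputs: -3.5741256003 − (-3.5691916670) = -0.0049339333
Divide by 2^2 − 1 = 3: (-0.0049339333)/3 = -0.0016446444
R = -3.5741256003 − 0.0016446444 = -3.5757702447

-3.575770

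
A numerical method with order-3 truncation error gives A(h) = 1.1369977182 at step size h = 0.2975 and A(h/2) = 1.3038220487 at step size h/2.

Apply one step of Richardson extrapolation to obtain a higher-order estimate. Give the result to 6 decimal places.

1.327654

Leading term ∝ h^3; use weight 8 = 2^3.
Numerator 8·A(h/2) − A(h) = 8·1.3038220487 − 1.1369977182 = 9.2935786714
9.2935786714 ÷ 7 = 1.3276540959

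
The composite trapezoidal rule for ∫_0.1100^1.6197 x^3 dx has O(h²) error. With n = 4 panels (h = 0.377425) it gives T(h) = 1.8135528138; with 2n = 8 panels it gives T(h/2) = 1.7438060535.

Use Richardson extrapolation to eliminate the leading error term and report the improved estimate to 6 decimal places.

1.720557

With r = 2 the leading error scales as h^2, so the weight is 2^2 = 4.
4*1.7438060535 = 6.9752242140; 6.9752242140 − 1.8135528138 = 5.1616714002
Extrapolated: 5.1616714002 / 3 = 1.7205571334
Shift from A(h/2): −0.0232489201.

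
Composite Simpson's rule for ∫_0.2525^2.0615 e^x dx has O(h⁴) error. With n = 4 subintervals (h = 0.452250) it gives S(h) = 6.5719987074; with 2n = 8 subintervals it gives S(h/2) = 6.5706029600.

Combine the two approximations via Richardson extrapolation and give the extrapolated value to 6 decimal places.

Leading term ∝ h^4; use weight 16 = 2^4.
Numerator 16 × A(h/2) − A(h) = 16 × 6.5706029600 − 6.5719987074 = 98.5576486526
98.5576486526 ÷ 15 = 6.5705099102
Shift from A(h/2): −0.0000930498.

6.570510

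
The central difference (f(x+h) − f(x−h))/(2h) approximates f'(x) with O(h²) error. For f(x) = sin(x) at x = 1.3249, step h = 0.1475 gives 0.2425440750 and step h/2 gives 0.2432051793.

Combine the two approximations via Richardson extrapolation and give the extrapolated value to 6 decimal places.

Leading term ∝ h^2; use weight 4 = 2^2.
Top: 4(0.2432051793) − (0.2425440750) = 0.7302766422
(4*0.2432051793 − 0.2425440750)/(4 − 1) = 0.2434255474
Gap between inputs: 6.611e-04; correction applied: +0.0002203681.

0.243426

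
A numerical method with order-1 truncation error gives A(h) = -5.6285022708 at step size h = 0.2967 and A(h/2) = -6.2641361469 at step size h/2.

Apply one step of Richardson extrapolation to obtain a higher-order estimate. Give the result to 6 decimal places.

-6.899770

Order 1 gives 2^r = 2 and 2^r − 1 = 1.
2*(-6.2641361469) − (-5.6285022708) = -6.8997700230
R = (-6.8997700230)/1 = -6.8997700230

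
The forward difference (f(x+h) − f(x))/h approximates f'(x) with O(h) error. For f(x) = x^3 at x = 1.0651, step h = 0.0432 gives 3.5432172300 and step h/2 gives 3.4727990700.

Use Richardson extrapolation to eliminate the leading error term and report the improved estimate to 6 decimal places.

3.402381

Leading term ∝ h^1; use weight 2 = 2^1.
2^1 × A(h/2) = 6.9455981400; minus A(h) gives 3.4023809100.
Denominator 2 − 1 = 1.
So the Richardson estimate is 3.4023809100.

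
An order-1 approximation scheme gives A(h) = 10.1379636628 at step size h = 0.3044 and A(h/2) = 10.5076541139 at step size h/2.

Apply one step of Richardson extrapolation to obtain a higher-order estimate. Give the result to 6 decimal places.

10.877345

Leading term ∝ h^1; use weight 2 = 2^1.
Weighted: 21.0153082278 − 10.1379636628 = 10.8773445650
Denominator 2 − 1 = 1.
R = 10.8773445650/1 = 10.8773445650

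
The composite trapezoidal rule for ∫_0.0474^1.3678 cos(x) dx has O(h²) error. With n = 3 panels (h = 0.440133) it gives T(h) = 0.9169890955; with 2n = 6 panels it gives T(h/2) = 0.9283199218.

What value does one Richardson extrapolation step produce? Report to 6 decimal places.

Method order is 2; weight 2^2 = 4.
A(h/2) − A(h) = 0.9283199218 − 0.9169890955 = 0.0113308263
Correction (A(h/2) − A(h))/(4 − 1) = 0.0113308263/3 = 0.0037769421
R = A(h/2) + (A(h/2) − A(h))/3 = 0.9283199218 + 0.0037769421 = 0.9320968639

0.932097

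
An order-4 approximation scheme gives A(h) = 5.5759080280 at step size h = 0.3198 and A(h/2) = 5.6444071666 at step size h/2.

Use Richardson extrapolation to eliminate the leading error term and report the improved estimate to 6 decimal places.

r = 4: numerator weight 16, denominator 15.
16*5.6444071666 − 5.5759080280 = 84.7346066376
Denominator 16 − 1 = 15.
84.7346066376 ÷ 15 = 5.6489737758

5.648974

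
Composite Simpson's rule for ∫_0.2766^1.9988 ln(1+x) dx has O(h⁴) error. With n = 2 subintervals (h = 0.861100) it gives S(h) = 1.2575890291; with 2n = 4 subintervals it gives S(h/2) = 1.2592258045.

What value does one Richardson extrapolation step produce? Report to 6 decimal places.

1.259335

Order 4 gives 2^r = 16 and 2^r − 1 = 15.
2^4*A(h/2) = 20.1476128720; minus A(h) gives 18.8900238429.
(16*1.2592258045 − 1.2575890291)/(16 − 1) = 1.2593349229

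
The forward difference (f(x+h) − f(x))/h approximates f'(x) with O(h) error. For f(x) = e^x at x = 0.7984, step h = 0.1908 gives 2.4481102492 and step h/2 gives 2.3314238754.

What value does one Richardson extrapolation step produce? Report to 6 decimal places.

2.214738

Method order is 1; weight 2^1 = 2.
2^1·A(h/2) = 4.6628477508; minus A(h) gives 2.2147375016.
Denominator 2 − 1 = 1.
Extrapolated: 2.2147375016 / 1 = 2.2147375016
Shift from A(h/2): −0.1166863738.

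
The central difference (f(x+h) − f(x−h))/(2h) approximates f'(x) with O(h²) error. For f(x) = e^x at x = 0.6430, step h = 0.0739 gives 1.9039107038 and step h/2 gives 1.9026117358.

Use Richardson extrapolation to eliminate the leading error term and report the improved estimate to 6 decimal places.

Method order is 2; weight 2^2 = 4.
4 × 1.9026117358 = 7.6104469432; 7.6104469432 − 1.9039107038 = 5.7065362394
Divide by 2^2 − 1 = 3.
Result: 1.9021787465
Correction |R − A(h/2)| = 4.330e-04; gap |A(h/2) − A(h)| = 1.299e-03.

1.902179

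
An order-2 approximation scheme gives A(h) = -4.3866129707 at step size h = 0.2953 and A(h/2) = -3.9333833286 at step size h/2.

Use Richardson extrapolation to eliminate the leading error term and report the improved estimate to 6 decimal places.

-3.782307

Error is O(h^2); halving h shrinks it by 2^2 = 4.
Numerator 4 × A(h/2) − A(h) = 4 × (-3.9333833286) − (-4.3866129707) = -11.3469203437
(4 × (-3.9333833286) − (-4.3866129707))/(4 − 1) = -3.7823067812
Gap between inputs: 4.532e-01; correction applied: +0.1510765474.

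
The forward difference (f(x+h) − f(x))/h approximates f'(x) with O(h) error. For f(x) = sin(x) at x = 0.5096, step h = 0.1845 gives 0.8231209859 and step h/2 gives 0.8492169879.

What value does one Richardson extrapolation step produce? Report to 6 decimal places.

0.875313

Leading term ∝ h^1; use weight 2 = 2^1.
2^1*A(h/2) = 1.6984339758; minus A(h) gives 0.8753129899.
Denominator 2 − 1 = 1.
Extrapolated: 0.8753129899 / 1 = 0.8753129899
Shift from A(h/2): +0.0260960020.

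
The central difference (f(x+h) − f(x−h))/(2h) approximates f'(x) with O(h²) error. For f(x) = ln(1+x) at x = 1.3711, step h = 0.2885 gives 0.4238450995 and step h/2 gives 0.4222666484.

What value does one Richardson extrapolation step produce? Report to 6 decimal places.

Order 2 gives 2^r = 4 and 2^r − 1 = 3.
2^2·A(h/2) = 1.6890665936; minus A(h) gives 1.2652214941.
Denominator 4 − 1 = 3.
Extrapolated: 1.2652214941 / 3 = 0.4217404980
Correction |R − A(h/2)| = 5.262e-04; gap |A(h/2) − A(h)| = 1.578e-03.

0.421740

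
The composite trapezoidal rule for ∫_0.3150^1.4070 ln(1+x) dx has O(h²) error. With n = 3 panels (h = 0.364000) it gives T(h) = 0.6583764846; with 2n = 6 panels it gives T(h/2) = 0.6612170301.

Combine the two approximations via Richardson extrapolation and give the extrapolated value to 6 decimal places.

0.662164

r = 2, so 2^r = 4.
A(h/2) − A(h) = 0.6612170301 − 0.6583764846 = 0.0028405455
Correction (A(h/2) − A(h))/(4 − 1) = 0.0028405455/3 = 0.0009468485
R = A(h/2) + (A(h/2) − A(h))/3 = 0.6612170301 + 0.0009468485 = 0.6621638786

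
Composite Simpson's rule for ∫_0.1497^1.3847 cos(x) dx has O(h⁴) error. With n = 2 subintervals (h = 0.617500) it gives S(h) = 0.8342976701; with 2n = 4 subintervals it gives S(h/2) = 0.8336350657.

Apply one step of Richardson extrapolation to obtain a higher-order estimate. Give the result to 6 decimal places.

0.833591

r = 4, so 2^r = 16.
A(h/2) − A(h) = 0.8336350657 − 0.8342976701 = -0.0006626044
Correction (A(h/2) − A(h))/(16 − 1) = (-0.0006626044)/15 = -0.0000441736
R = A(h/2) + (A(h/2) − A(h))/15 = 0.8336350657 − 0.0000441736 = 0.8335908921
Gap between inputs: 6.626e-04; correction applied: −0.0000441736.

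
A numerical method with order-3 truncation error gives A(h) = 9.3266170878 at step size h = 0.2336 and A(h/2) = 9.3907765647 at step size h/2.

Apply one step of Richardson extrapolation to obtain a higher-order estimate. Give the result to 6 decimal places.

With r = 3 the leading error scales as h^3, so the weight is 2^3 = 8.
8×9.3907765647 − 9.3266170878 = 65.7995954298
Denominator 8 − 1 = 7.
Extrapolated: 65.7995954298 / 7 = 9.3999422043
Gap between inputs: 6.416e-02; correction applied: +0.0091656396.

9.399942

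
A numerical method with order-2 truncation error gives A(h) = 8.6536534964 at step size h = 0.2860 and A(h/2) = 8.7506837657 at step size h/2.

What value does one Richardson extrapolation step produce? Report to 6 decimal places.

8.783027

r = 2: numerator weight 4, denominator 3.
4*8.7506837657 = 35.0027350628; 35.0027350628 − 8.6536534964 = 26.3490815664
Denominator 4 − 1 = 3.
R = 26.3490815664/3 = 8.7830271888
Correction |R − A(h/2)| = 3.234e-02; gap |A(h/2) − A(h)| = 9.703e-02.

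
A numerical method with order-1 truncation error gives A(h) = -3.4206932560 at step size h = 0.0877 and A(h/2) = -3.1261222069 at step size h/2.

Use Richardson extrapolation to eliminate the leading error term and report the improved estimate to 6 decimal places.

-2.831551

Error is O(h^1); halving h shrinks it by 2^1 = 2.
2*(-3.1261222069) = -6.2522444138; subtract (-3.4206932560) → -2.8315511578
Divide by 2^1 − 1 = 1.
Extrapolated: (-2.8315511578) / 1 = -2.8315511578
Gap between inputs: 2.946e-01; correction applied: +0.2945710491.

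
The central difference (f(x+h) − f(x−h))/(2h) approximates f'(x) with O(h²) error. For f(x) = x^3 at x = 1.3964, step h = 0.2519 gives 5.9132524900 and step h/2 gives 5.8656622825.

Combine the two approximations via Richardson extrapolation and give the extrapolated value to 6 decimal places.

5.849799

Error is O(h^2); halving h shrinks it by 2^2 = 4.
Top: 4(5.8656622825) − (5.9132524900) = 17.5493966400
17.5493966400 ÷ 3 = 5.8497988800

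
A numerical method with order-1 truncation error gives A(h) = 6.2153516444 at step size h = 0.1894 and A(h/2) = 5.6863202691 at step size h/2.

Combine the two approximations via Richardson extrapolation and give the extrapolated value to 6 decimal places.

5.157289

Error is O(h^1); halving h shrinks it by 2^1 = 2.
A(h/2) − A(h) = 5.6863202691 − 6.2153516444 = -0.5290313753
Divide by 2^1 − 1 = 1: (-0.5290313753)/1 = -0.5290313753
R = A(h/2) + (A(h/2) − A(h))/1 = 5.6863202691 − 0.5290313753 = 5.1572888938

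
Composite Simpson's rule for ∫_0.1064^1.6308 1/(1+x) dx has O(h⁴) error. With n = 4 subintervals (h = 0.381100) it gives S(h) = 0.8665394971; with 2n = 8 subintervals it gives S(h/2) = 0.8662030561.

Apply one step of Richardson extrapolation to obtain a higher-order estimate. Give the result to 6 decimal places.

0.866181

With r = 4 the leading error scales as h^4, so the weight is 2^4 = 16.
Top: 16(0.8662030561) − (0.8665394971) = 12.9927094005
(16 × 0.8662030561 − 0.8665394971)/(16 − 1) = 0.8661806267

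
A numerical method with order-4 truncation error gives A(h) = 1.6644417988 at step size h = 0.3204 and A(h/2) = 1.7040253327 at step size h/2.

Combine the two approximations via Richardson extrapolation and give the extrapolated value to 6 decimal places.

r = 4: numerator weight 16, denominator 15.
A(h/2) − A(h) = 1.7040253327 − 1.6644417988 = 0.0395835339
Divide by 2^4 − 1 = 15: 0.0395835339/15 = 0.0026389023
R = A(h/2) + (A(h/2) − A(h))/15 = 1.7040253327 + 0.0026389023 = 1.7066642350

1.706664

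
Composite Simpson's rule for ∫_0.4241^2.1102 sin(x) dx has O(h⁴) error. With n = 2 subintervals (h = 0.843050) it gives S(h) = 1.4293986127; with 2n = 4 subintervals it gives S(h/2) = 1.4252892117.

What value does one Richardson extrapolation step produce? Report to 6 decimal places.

With r = 4 the leading error scales as h^4, so the weight is 2^4 = 16.
16 × 1.4252892117 = 22.8046273872; subtract 1.4293986127 → 21.3752287745
Extrapolated: 21.3752287745 / 15 = 1.4250152516
Gap between inputs: 4.109e-03; correction applied: −0.0002739601.

1.425015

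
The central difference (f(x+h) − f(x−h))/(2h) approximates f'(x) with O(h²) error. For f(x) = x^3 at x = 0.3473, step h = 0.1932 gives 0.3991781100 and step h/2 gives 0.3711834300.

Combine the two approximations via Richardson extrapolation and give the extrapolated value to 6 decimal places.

0.361852

r = 2, so 2^r = 4.
4×0.3711834300 = 1.4847337200; 1.4847337200 − 0.3991781100 = 1.0855556100
1.0855556100 ÷ 3 = 0.3618518700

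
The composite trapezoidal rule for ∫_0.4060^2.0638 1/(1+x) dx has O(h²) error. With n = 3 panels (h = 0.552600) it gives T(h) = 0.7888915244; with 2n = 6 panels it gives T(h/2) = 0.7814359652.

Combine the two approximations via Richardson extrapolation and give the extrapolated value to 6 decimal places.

0.778951

Order 2 gives 2^r = 4 and 2^r − 1 = 3.
4*0.7814359652 = 3.1257438608; 3.1257438608 − 0.7888915244 = 2.3368523364
Extrapolated: 2.3368523364 / 3 = 0.7789507788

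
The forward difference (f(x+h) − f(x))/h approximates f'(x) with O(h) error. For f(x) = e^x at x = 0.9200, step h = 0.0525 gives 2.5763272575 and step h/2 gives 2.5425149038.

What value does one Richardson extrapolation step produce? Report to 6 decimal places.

2.508703

The method has order 1: 2^1 = 2.
2×2.5425149038 = 5.0850298076; subtract 2.5763272575 → 2.5087025501
2.5087025501 ÷ 1 = 2.5087025501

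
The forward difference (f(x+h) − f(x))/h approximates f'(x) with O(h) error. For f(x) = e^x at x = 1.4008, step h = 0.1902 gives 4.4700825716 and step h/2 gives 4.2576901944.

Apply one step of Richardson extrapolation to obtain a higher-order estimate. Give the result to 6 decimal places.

4.045298

Order 1 gives 2^r = 2 and 2^r − 1 = 1.
2·4.2576901944 − 4.4700825716 = 4.0452978172
Divide by 2^1 − 1 = 1.
R = 4.0452978172/1 = 4.0452978172
Gap between inputs: 2.124e-01; correction applied: −0.2123923772.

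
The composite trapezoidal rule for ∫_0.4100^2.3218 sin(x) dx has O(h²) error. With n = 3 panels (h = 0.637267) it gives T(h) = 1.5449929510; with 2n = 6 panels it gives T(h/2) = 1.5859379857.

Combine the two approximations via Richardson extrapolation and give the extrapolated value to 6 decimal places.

Order 2 gives 2^r = 4 and 2^r − 1 = 3.
2^2 × A(h/2) = 6.3437519428; minus A(h) gives 4.7987589918.
Denominator 4 − 1 = 3.
So the Richardson estimate is 1.5995863306.

1.599586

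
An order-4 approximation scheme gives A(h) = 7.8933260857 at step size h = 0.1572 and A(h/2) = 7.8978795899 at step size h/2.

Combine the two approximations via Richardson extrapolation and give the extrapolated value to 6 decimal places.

With r = 4 the leading error scales as h^4, so the weight is 2^4 = 16.
Top: 16(7.8978795899) − (7.8933260857) = 118.4727473527
Divide by 2^4 − 1 = 15.
(16 × 7.8978795899 − 7.8933260857)/(16 − 1) = 7.8981831568
Correction |R − A(h/2)| = 3.036e-04; gap |A(h/2) − A(h)| = 4.554e-03.

7.898183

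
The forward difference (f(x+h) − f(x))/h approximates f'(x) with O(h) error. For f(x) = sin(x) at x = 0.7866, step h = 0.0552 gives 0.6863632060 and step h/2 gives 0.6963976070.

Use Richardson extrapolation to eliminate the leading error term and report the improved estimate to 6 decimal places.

0.706432

The method has order 1: 2^1 = 2.
Difference of the inputs: 0.6963976070 − 0.6863632060 = 0.0100344010
Correction (A(h/2) − A(h))/(2 − 1) = 0.0100344010/1 = 0.0100344010
R = A(h/2) + (A(h/2) − A(h))/1 = 0.6963976070 + 0.0100344010 = 0.7064320080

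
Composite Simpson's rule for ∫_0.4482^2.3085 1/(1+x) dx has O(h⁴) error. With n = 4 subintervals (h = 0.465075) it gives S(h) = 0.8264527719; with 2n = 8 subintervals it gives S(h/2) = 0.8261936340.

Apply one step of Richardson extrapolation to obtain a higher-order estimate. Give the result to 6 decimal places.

0.826176

Order 4 gives 2^r = 16 and 2^r − 1 = 15.
16×0.8261936340 = 13.2190981440; subtract 0.8264527719 → 12.3926453721
Denominator 16 − 1 = 15.
Result: 0.8261763581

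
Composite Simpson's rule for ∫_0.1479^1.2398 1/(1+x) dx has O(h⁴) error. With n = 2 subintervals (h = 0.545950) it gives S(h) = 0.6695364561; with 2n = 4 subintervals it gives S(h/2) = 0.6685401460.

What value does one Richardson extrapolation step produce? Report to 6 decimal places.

Error is O(h^4); halving h shrinks it by 2^4 = 16.
Numerator 16*A(h/2) − A(h) = 16*0.6685401460 − 0.6695364561 = 10.0271058799
Denominator 16 − 1 = 15.
10.0271058799 ÷ 15 = 0.6684737253
Gap between inputs: 9.963e-04; correction applied: −0.0000664207.

0.668474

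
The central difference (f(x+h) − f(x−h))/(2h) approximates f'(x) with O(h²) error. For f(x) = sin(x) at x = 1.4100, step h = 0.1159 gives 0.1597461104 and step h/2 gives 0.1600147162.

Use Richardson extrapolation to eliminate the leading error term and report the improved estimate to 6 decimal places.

0.160104

Order 2 gives 2^r = 4 and 2^r − 1 = 3.
4·0.1600147162 − 0.1597461104 = 0.4803127544
R = 0.4803127544/3 = 0.1601042515
Shift from A(h/2): +0.0000895353.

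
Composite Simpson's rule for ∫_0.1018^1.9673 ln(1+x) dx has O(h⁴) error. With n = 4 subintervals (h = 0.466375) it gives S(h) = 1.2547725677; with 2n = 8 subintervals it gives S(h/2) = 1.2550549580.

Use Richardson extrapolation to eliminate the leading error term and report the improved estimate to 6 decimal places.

1.255074

Leading term ∝ h^4; use weight 16 = 2^4.
2^4*A(h/2) = 20.0808793280; minus A(h) gives 18.8261067603.
Divide by 2^4 − 1 = 15.
R = 18.8261067603/15 = 1.2550737840
Shift from A(h/2): +0.0000188260.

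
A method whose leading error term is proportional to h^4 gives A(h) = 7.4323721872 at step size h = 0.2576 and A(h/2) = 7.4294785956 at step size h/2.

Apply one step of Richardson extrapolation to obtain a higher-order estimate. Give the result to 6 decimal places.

r = 4: numerator weight 16, denominator 15.
16·7.4294785956 = 118.8716575296; subtract 7.4323721872 → 111.4392853424
Divide by 2^4 − 1 = 15.
R = 111.4392853424/15 = 7.4292856895

7.429286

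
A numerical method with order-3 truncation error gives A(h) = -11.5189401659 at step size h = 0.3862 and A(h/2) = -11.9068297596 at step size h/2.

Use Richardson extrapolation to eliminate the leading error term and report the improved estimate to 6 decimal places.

-11.962243

Order 3 gives 2^r = 8 and 2^r − 1 = 7.
Numerator 8*A(h/2) − A(h) = 8*(-11.9068297596) − (-11.5189401659) = -83.7356979109
Divide by 2^3 − 1 = 7.
R = (-83.7356979109)/7 = -11.9622425587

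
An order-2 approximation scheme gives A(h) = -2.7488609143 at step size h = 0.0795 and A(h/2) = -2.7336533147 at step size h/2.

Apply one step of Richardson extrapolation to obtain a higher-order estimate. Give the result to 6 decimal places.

Error is O(h^2); halving h shrinks it by 2^2 = 4.
Weighted: (-10.9346132588) − (-2.7488609143) = -8.1857523445
(-8.1857523445) ÷ 3 = -2.7285841148

-2.728584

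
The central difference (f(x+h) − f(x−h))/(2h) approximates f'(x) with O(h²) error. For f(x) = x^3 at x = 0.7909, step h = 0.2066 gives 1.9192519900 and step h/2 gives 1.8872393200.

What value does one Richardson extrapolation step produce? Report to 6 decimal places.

r = 2: numerator weight 4, denominator 3.
Difference of the inputs: 1.8872393200 − 1.9192519900 = -0.0320126700
Divide by 2^2 − 1 = 3: (-0.0320126700)/3 = -0.0106708900
R = A(h/2) + (A(h/2) − A(h))/3 = 1.8872393200 − 0.0106708900 = 1.8765684300

1.876568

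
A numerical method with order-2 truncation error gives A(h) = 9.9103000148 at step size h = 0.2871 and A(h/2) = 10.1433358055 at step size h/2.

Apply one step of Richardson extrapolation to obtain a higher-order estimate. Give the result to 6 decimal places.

r = 2: numerator weight 4, denominator 3.
Numerator 4·A(h/2) − A(h) = 4·10.1433358055 − 9.9103000148 = 30.6630432072
Extrapolated: 30.6630432072 / 3 = 10.2210144024

10.221014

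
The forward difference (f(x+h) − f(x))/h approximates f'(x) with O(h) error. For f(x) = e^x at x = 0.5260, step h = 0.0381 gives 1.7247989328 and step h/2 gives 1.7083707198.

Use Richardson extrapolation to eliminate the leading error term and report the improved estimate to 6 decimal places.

Order 1 gives 2^r = 2 and 2^r − 1 = 1.
Top: 2(1.7083707198) − (1.7247989328) = 1.6919425068
Divide by 2^1 − 1 = 1.
(2 × 1.7083707198 − 1.7247989328)/(2 − 1) = 1.6919425068
Correction |R − A(h/2)| = 1.643e-02; gap |A(h/2) − A(h)| = 1.643e-02.

1.691943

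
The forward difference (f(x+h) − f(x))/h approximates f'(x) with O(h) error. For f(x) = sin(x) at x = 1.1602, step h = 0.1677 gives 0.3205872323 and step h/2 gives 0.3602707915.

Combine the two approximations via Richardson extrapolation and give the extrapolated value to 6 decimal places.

The method has order 1: 2^1 = 2.
2·0.3602707915 = 0.7205415830; subtract 0.3205872323 → 0.3999543507
Divide by 2^1 − 1 = 1.
Extrapolated: 0.3999543507 / 1 = 0.3999543507

0.399954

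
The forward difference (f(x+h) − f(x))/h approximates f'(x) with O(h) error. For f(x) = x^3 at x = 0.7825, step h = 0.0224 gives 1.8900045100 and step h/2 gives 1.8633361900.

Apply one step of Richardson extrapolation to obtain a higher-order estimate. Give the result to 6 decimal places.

1.836668

With r = 1 the leading error scales as h^1, so the weight is 2^1 = 2.
2×1.8633361900 = 3.7266723800; subtract 1.8900045100 → 1.8366678700
1.8366678700 ÷ 1 = 1.8366678700
Correction |R − A(h/2)| = 2.667e-02; gap |A(h/2) − A(h)| = 2.667e-02.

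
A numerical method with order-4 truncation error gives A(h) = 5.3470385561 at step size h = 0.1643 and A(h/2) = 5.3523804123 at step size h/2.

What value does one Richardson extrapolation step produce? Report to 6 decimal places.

r = 4, so 2^r = 16.
A(h/2) − A(h) = 5.3523804123 − 5.3470385561 = 0.0053418562
Correction (A(h/2) − A(h))/(16 − 1) = 0.0053418562/15 = 0.0003561237
R = A(h/2) + (A(h/2) − A(h))/15 = 5.3523804123 + 0.0003561237 = 5.3527365360
Gap between inputs: 5.342e-03; correction applied: +0.0003561237.

5.352737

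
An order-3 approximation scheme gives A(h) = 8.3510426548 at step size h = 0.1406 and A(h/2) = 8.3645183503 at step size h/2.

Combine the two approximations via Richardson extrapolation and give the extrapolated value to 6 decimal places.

8.366443

Error is O(h^3); halving h shrinks it by 2^3 = 8.
8 × 8.3645183503 = 66.9161468024; 66.9161468024 − 8.3510426548 = 58.5651041476
Divide by 2^3 − 1 = 7.
Result: 8.3664434497
Gap between inputs: 1.348e-02; correction applied: +0.0019250994.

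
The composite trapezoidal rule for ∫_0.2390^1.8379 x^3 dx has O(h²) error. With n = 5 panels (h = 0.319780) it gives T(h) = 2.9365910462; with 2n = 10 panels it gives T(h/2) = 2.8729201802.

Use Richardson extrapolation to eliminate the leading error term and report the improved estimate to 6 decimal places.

With r = 2 the leading error scales as h^2, so the weight is 2^2 = 4.
Difference of the inputs: 2.8729201802 − 2.9365910462 = -0.0636708660
Divide by 2^2 − 1 = 3: (-0.0636708660)/3 = -0.0212236220
R = 2.8729201802 − 0.0212236220 = 2.8516965582

2.851697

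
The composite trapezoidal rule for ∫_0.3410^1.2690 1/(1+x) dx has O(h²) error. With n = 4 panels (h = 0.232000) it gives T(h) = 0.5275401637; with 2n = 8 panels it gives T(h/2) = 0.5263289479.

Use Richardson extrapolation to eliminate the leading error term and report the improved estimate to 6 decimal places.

Error is O(h^2); halving h shrinks it by 2^2 = 4.
2^2·A(h/2) = 2.1053157916; minus A(h) gives 1.5777756279.
(4·0.5263289479 − 0.5275401637)/(4 − 1) = 0.5259252093

0.525925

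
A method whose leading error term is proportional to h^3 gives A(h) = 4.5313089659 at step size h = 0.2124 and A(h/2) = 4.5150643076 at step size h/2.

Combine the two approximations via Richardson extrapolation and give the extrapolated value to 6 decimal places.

r = 3: numerator weight 8, denominator 7.
A(h/2) − A(h) = 4.5150643076 − 4.5313089659 = -0.0162446583
Divide by 2^3 − 1 = 7: (-0.0162446583)/7 = -0.0023206655
R = 4.5150643076 − 0.0023206655 = 4.5127436421
Shift from A(h/2): −0.0023206655.

4.512744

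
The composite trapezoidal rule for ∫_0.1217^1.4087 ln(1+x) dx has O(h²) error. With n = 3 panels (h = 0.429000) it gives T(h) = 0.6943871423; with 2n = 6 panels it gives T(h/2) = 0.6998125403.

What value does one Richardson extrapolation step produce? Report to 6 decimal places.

Method order is 2; weight 2^2 = 4.
A(h/2) − A(h) = 0.6998125403 − 0.6943871423 = 0.0054253980
Correction (A(h/2) − A(h))/(4 − 1) = 0.0054253980/3 = 0.0018084660
R = 0.6998125403 + 0.0018084660 = 0.7016210063
Gap between inputs: 5.425e-03; correction applied: +0.0018084660.

0.701621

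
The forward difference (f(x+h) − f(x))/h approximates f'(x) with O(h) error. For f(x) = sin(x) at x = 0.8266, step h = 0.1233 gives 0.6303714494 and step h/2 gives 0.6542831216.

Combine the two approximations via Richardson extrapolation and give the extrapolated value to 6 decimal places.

0.678195

r = 1: numerator weight 2, denominator 1.
Difference of the inputs: 0.6542831216 − 0.6303714494 = 0.0239116722
Divide by 2^1 − 1 = 1: 0.0239116722/1 = 0.0239116722
R = A(h/2) + (A(h/2) − A(h))/1 = 0.6542831216 + 0.0239116722 = 0.6781947938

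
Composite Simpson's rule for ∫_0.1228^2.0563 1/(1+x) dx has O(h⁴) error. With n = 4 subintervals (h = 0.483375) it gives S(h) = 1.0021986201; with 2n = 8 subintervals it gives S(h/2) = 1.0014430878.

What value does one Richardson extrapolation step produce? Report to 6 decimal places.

1.001393

Order 4 gives 2^r = 16 and 2^r − 1 = 15.
Difference of the inputs: 1.0014430878 − 1.0021986201 = -0.0007555323
Divide by 2^4 − 1 = 15: (-0.0007555323)/15 = -0.0000503688
R = A(h/2) + (A(h/2) − A(h))/15 = 1.0014430878 − 0.0000503688 = 1.0013927190
Correction |R − A(h/2)| = 5.037e-05; gap |A(h/2) − A(h)| = 7.555e-04.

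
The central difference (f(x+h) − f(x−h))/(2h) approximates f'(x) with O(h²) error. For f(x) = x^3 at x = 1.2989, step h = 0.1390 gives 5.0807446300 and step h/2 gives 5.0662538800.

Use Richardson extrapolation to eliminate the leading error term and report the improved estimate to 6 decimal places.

5.061424

Leading term ∝ h^2; use weight 4 = 2^2.
2^2 × A(h/2) = 20.2650155200; minus A(h) gives 15.1842708900.
Divide by 2^2 − 1 = 3.
Extrapolated: 15.1842708900 / 3 = 5.0614236300
Gap between inputs: 1.449e-02; correction applied: −0.0048302500.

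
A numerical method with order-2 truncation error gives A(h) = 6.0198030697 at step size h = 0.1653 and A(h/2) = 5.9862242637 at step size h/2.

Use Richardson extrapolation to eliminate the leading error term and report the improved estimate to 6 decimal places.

5.975031

r = 2, so 2^r = 4.
Difference of the inputs: 5.9862242637 − 6.0198030697 = -0.0335788060
Divide by 2^2 − 1 = 3: (-0.0335788060)/3 = -0.0111929353
R = 5.9862242637 − 0.0111929353 = 5.9750313284
Correction |R − A(h/2)| = 1.119e-02; gap |A(h/2) − A(h)| = 3.358e-02.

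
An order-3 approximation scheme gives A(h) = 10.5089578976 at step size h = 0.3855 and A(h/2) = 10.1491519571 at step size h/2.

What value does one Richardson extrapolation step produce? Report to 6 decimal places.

10.097751

With r = 3 the leading error scales as h^3, so the weight is 2^3 = 8.
Difference of the inputs: 10.1491519571 − 10.5089578976 = -0.3598059405
Divide by 2^3 − 1 = 7: (-0.3598059405)/7 = -0.0514008486
R = A(h/2) + (A(h/2) − A(h))/7 = 10.1491519571 − 0.0514008486 = 10.0977511085
Gap between inputs: 3.598e-01; correction applied: −0.0514008486.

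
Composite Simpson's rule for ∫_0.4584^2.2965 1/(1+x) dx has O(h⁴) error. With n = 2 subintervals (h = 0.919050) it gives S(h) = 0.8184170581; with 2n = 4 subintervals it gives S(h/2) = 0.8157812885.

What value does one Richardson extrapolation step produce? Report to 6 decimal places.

The method has order 4: 2^4 = 16.
Weighted: 13.0525006160 − 0.8184170581 = 12.2340835579
12.2340835579 ÷ 15 = 0.8156055705
Correction |R − A(h/2)| = 1.757e-04; gap |A(h/2) − A(h)| = 2.636e-03.

0.815606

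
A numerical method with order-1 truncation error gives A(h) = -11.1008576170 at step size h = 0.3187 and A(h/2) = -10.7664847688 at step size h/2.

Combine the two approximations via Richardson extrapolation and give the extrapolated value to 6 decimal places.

Leading term ∝ h^1; use weight 2 = 2^1.
Difference of the inputs: -10.7664847688 − (-11.1008576170) = 0.3343728482
Correction (A(h/2) − A(h))/(2 − 1) = 0.3343728482/1 = 0.3343728482
R = -10.7664847688 + 0.3343728482 = -10.4321119206

-10.432112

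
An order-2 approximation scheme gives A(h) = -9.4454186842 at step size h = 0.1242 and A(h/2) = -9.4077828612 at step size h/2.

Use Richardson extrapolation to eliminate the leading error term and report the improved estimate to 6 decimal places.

With r = 2 the leading error scales as h^2, so the weight is 2^2 = 4.
4 × (-9.4077828612) = -37.6311314448; subtract (-9.4454186842) → -28.1857127606
R = (-28.1857127606)/3 = -9.3952375869
Correction |R − A(h/2)| = 1.255e-02; gap |A(h/2) − A(h)| = 3.764e-02.

-9.395238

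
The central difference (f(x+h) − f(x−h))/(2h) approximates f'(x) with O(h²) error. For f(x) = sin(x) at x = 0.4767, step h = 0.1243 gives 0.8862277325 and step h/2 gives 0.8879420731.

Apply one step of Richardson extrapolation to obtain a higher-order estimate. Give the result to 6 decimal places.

Leading term ∝ h^2; use weight 4 = 2^2.
2^2×A(h/2) = 3.5517682924; minus A(h) gives 2.6655405599.
(4×0.8879420731 − 0.8862277325)/(4 − 1) = 0.8885135200

0.888514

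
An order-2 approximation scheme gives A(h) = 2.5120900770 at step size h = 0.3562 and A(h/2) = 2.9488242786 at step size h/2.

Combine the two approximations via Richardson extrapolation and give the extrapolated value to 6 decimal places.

Order 2 gives 2^r = 4 and 2^r − 1 = 3.
Top: 4(2.9488242786) − (2.5120900770) = 9.2832070374
Extrapolated: 9.2832070374 / 3 = 3.0944023458

3.094402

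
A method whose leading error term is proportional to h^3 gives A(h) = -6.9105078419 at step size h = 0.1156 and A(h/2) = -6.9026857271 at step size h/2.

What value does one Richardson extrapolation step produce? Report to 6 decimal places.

-6.901568

r = 3: numerator weight 8, denominator 7.
8×(-6.9026857271) = -55.2214858168; subtract (-6.9105078419) → -48.3109779749
Extrapolated: (-48.3109779749) / 7 = -6.9015682821
Gap between inputs: 7.822e-03; correction applied: +0.0011174450.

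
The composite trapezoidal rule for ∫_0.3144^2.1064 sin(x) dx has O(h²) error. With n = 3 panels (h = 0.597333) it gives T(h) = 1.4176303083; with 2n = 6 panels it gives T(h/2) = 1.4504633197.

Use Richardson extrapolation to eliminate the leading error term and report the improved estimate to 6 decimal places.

Method order is 2; weight 2^2 = 4.
4 × 1.4504633197 = 5.8018532788; 5.8018532788 − 1.4176303083 = 4.3842229705
R = 4.3842229705/3 = 1.4614076568
Gap between inputs: 3.283e-02; correction applied: +0.0109443371.

1.461408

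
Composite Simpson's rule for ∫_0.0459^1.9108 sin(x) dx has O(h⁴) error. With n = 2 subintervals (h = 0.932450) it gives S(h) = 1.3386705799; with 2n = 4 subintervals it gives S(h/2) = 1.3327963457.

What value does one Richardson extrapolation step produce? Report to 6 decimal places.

1.332405

Method order is 4; weight 2^4 = 16.
16 × 1.3327963457 = 21.3247415312; 21.3247415312 − 1.3386705799 = 19.9860709513
Denominator 16 − 1 = 15.
(16 × 1.3327963457 − 1.3386705799)/(16 − 1) = 1.3324047301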